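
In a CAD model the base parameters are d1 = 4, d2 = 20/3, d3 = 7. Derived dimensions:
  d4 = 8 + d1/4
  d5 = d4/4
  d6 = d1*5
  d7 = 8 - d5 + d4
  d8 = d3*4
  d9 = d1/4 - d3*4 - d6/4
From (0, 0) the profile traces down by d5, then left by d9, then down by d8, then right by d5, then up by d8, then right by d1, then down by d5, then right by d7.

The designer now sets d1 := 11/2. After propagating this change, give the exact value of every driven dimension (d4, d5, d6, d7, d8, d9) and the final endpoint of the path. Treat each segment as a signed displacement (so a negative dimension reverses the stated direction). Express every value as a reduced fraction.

d4 = 75/8
d5 = 75/32
d6 = 55/2
d7 = 481/32
d8 = 28
d9 = -67/2
endpoint = (451/8, -75/16)

Apply edit: d1 := 11/2
  d4 = 8 + d1/4 = 75/8
  d5 = d4/4 = 75/32
  d6 = d1*5 = 55/2
  d7 = 8 - d5 + d4 = 481/32
  d8 = d3*4 = 28
  d9 = d1/4 - d3*4 - d6/4 = -67/2
Walk from origin (0, 0):
  seg 1: down by d5 = 75/32 → (0, -75/32)
  seg 2: left by d9 = -67/2 → (67/2, -75/32)
  seg 3: down by d8 = 28 → (67/2, -971/32)
  seg 4: right by d5 = 75/32 → (1147/32, -971/32)
  seg 5: up by d8 = 28 → (1147/32, -75/32)
  seg 6: right by d1 = 11/2 → (1323/32, -75/32)
  seg 7: down by d5 = 75/32 → (1323/32, -75/16)
  seg 8: right by d7 = 481/32 → (451/8, -75/16)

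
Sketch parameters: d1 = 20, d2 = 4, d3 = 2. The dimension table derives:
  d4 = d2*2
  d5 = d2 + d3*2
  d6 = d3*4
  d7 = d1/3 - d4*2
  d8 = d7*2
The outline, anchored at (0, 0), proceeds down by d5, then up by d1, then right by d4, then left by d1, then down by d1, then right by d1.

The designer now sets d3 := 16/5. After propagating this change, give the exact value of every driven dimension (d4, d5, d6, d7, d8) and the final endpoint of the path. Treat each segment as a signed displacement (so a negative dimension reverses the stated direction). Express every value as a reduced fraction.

Apply edit: d3 := 16/5
  d4 = d2*2 = 8
  d5 = d2 + d3*2 = 52/5
  d6 = d3*4 = 64/5
  d7 = d1/3 - d4*2 = -28/3
  d8 = d7*2 = -56/3
Walk from origin (0, 0):
  seg 1: down by d5 = 52/5 → (0, -52/5)
  seg 2: up by d1 = 20 → (0, 48/5)
  seg 3: right by d4 = 8 → (8, 48/5)
  seg 4: left by d1 = 20 → (-12, 48/5)
  seg 5: down by d1 = 20 → (-12, -52/5)
  seg 6: right by d1 = 20 → (8, -52/5)

d4 = 8
d5 = 52/5
d6 = 64/5
d7 = -28/3
d8 = -56/3
endpoint = (8, -52/5)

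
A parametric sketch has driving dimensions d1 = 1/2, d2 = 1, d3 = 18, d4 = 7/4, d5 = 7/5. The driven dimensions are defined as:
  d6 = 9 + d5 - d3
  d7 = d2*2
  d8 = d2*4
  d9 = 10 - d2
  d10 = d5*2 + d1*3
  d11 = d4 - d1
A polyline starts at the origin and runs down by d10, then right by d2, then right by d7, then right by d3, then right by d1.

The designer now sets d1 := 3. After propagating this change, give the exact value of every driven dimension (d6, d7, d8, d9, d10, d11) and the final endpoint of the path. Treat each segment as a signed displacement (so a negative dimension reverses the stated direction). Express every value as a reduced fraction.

Apply edit: d1 := 3
  d6 = 9 + d5 - d3 = -38/5
  d7 = d2*2 = 2
  d8 = d2*4 = 4
  d9 = 10 - d2 = 9
  d10 = d5*2 + d1*3 = 59/5
  d11 = d4 - d1 = -5/4
Walk from origin (0, 0):
  seg 1: down by d10 = 59/5 → (0, -59/5)
  seg 2: right by d2 = 1 → (1, -59/5)
  seg 3: right by d7 = 2 → (3, -59/5)
  seg 4: right by d3 = 18 → (21, -59/5)
  seg 5: right by d1 = 3 → (24, -59/5)

d6 = -38/5
d7 = 2
d8 = 4
d9 = 9
d10 = 59/5
d11 = -5/4
endpoint = (24, -59/5)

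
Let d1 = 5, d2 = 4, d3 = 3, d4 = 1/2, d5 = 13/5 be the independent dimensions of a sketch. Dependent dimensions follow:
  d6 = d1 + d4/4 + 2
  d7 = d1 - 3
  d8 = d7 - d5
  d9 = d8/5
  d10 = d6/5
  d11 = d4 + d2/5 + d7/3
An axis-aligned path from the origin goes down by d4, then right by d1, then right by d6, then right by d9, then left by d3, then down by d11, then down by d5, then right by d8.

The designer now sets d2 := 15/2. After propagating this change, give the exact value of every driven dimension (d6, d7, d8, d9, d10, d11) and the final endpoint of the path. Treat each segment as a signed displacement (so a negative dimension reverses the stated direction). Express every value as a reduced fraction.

d6 = 57/8
d7 = 2
d8 = -3/5
d9 = -3/25
d10 = 57/40
d11 = 8/3
endpoint = (1681/200, -173/30)

Apply edit: d2 := 15/2
  d6 = d1 + d4/4 + 2 = 57/8
  d7 = d1 - 3 = 2
  d8 = d7 - d5 = -3/5
  d9 = d8/5 = -3/25
  d10 = d6/5 = 57/40
  d11 = d4 + d2/5 + d7/3 = 8/3
Walk from origin (0, 0):
  seg 1: down by d4 = 1/2 → (0, -1/2)
  seg 2: right by d1 = 5 → (5, -1/2)
  seg 3: right by d6 = 57/8 → (97/8, -1/2)
  seg 4: right by d9 = -3/25 → (2401/200, -1/2)
  seg 5: left by d3 = 3 → (1801/200, -1/2)
  seg 6: down by d11 = 8/3 → (1801/200, -19/6)
  seg 7: down by d5 = 13/5 → (1801/200, -173/30)
  seg 8: right by d8 = -3/5 → (1681/200, -173/30)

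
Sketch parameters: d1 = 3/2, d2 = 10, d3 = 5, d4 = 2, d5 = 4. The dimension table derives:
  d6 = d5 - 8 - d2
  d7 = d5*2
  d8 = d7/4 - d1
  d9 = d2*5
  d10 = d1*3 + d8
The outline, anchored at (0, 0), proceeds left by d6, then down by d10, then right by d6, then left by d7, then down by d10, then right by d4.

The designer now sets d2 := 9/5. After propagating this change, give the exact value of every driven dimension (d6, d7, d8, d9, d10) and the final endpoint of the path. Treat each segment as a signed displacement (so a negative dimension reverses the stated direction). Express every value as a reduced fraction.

d6 = -29/5
d7 = 8
d8 = 1/2
d9 = 9
d10 = 5
endpoint = (-6, -10)

Apply edit: d2 := 9/5
  d6 = d5 - 8 - d2 = -29/5
  d7 = d5*2 = 8
  d8 = d7/4 - d1 = 1/2
  d9 = d2*5 = 9
  d10 = d1*3 + d8 = 5
Walk from origin (0, 0):
  seg 1: left by d6 = -29/5 → (29/5, 0)
  seg 2: down by d10 = 5 → (29/5, -5)
  seg 3: right by d6 = -29/5 → (0, -5)
  seg 4: left by d7 = 8 → (-8, -5)
  seg 5: down by d10 = 5 → (-8, -10)
  seg 6: right by d4 = 2 → (-6, -10)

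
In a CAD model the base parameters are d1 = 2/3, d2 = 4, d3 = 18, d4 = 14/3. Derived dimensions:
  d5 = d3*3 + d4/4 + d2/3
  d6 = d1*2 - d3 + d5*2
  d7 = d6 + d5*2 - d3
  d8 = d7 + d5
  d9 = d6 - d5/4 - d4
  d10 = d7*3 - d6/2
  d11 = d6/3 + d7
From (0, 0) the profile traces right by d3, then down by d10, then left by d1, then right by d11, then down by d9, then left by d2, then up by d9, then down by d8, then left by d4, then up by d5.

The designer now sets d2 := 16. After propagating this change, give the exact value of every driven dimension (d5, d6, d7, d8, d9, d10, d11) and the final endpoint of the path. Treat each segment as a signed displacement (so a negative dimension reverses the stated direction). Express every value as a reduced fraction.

Apply edit: d2 := 16
  d5 = d3*3 + d4/4 + d2/3 = 121/2
  d6 = d1*2 - d3 + d5*2 = 313/3
  d7 = d6 + d5*2 - d3 = 622/3
  d8 = d7 + d5 = 1607/6
  d9 = d6 - d5/4 - d4 = 2029/24
  d10 = d7*3 - d6/2 = 3419/6
  d11 = d6/3 + d7 = 2179/9
Walk from origin (0, 0):
  seg 1: right by d3 = 18 → (18, 0)
  seg 2: down by d10 = 3419/6 → (18, -3419/6)
  seg 3: left by d1 = 2/3 → (52/3, -3419/6)
  seg 4: right by d11 = 2179/9 → (2335/9, -3419/6)
  seg 5: down by d9 = 2029/24 → (2335/9, -5235/8)
  seg 6: left by d2 = 16 → (2191/9, -5235/8)
  seg 7: up by d9 = 2029/24 → (2191/9, -3419/6)
  seg 8: down by d8 = 1607/6 → (2191/9, -2513/3)
  seg 9: left by d4 = 14/3 → (2149/9, -2513/3)
  seg 10: up by d5 = 121/2 → (2149/9, -4663/6)

d5 = 121/2
d6 = 313/3
d7 = 622/3
d8 = 1607/6
d9 = 2029/24
d10 = 3419/6
d11 = 2179/9
endpoint = (2149/9, -4663/6)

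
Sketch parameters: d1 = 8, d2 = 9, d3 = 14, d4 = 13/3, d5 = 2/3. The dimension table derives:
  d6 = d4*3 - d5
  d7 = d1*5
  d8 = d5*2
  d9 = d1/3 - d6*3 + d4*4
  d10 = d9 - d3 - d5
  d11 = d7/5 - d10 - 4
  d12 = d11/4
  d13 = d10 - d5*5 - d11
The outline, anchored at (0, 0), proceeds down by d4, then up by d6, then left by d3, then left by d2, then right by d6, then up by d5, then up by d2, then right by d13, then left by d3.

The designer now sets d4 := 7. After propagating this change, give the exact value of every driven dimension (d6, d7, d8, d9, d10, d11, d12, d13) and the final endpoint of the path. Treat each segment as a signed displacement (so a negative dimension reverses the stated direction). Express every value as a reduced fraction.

d6 = 61/3
d7 = 40
d8 = 4/3
d9 = -91/3
d10 = -45
d11 = 49
d12 = 49/4
d13 = -292/3
endpoint = (-114, 23)

Apply edit: d4 := 7
  d6 = d4*3 - d5 = 61/3
  d7 = d1*5 = 40
  d8 = d5*2 = 4/3
  d9 = d1/3 - d6*3 + d4*4 = -91/3
  d10 = d9 - d3 - d5 = -45
  d11 = d7/5 - d10 - 4 = 49
  d12 = d11/4 = 49/4
  d13 = d10 - d5*5 - d11 = -292/3
Walk from origin (0, 0):
  seg 1: down by d4 = 7 → (0, -7)
  seg 2: up by d6 = 61/3 → (0, 40/3)
  seg 3: left by d3 = 14 → (-14, 40/3)
  seg 4: left by d2 = 9 → (-23, 40/3)
  seg 5: right by d6 = 61/3 → (-8/3, 40/3)
  seg 6: up by d5 = 2/3 → (-8/3, 14)
  seg 7: up by d2 = 9 → (-8/3, 23)
  seg 8: right by d13 = -292/3 → (-100, 23)
  seg 9: left by d3 = 14 → (-114, 23)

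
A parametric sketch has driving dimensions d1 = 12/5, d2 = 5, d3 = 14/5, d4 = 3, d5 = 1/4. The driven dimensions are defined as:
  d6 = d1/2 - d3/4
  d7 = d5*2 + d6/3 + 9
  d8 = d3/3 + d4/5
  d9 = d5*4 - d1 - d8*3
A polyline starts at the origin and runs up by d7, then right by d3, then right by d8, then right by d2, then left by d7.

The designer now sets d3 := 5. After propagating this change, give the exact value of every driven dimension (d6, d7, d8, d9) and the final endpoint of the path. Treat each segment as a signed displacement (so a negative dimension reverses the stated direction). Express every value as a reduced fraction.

Apply edit: d3 := 5
  d6 = d1/2 - d3/4 = -1/20
  d7 = d5*2 + d6/3 + 9 = 569/60
  d8 = d3/3 + d4/5 = 34/15
  d9 = d5*4 - d1 - d8*3 = -41/5
Walk from origin (0, 0):
  seg 1: up by d7 = 569/60 → (0, 569/60)
  seg 2: right by d3 = 5 → (5, 569/60)
  seg 3: right by d8 = 34/15 → (109/15, 569/60)
  seg 4: right by d2 = 5 → (184/15, 569/60)
  seg 5: left by d7 = 569/60 → (167/60, 569/60)

d6 = -1/20
d7 = 569/60
d8 = 34/15
d9 = -41/5
endpoint = (167/60, 569/60)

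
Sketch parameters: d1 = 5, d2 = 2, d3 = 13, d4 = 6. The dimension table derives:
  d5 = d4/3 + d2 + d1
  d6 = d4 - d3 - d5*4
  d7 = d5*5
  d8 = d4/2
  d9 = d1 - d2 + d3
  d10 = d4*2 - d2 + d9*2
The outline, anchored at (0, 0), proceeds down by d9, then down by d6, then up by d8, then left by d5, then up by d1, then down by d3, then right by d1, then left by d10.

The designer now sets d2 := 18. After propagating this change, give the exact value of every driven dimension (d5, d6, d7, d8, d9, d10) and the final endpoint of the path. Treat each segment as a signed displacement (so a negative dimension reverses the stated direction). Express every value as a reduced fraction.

Apply edit: d2 := 18
  d5 = d4/3 + d2 + d1 = 25
  d6 = d4 - d3 - d5*4 = -107
  d7 = d5*5 = 125
  d8 = d4/2 = 3
  d9 = d1 - d2 + d3 = 0
  d10 = d4*2 - d2 + d9*2 = -6
Walk from origin (0, 0):
  seg 1: down by d9 = 0 → (0, 0)
  seg 2: down by d6 = -107 → (0, 107)
  seg 3: up by d8 = 3 → (0, 110)
  seg 4: left by d5 = 25 → (-25, 110)
  seg 5: up by d1 = 5 → (-25, 115)
  seg 6: down by d3 = 13 → (-25, 102)
  seg 7: right by d1 = 5 → (-20, 102)
  seg 8: left by d10 = -6 → (-14, 102)

d5 = 25
d6 = -107
d7 = 125
d8 = 3
d9 = 0
d10 = -6
endpoint = (-14, 102)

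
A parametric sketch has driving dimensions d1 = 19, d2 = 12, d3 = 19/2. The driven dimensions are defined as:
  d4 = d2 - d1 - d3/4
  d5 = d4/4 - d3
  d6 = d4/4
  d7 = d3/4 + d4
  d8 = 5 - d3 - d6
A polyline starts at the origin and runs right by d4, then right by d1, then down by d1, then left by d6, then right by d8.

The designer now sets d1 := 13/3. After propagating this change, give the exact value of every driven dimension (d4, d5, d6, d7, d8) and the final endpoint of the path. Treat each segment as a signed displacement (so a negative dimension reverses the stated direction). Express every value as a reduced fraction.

Apply edit: d1 := 13/3
  d4 = d2 - d1 - d3/4 = 127/24
  d5 = d4/4 - d3 = -785/96
  d6 = d4/4 = 127/96
  d7 = d3/4 + d4 = 23/3
  d8 = 5 - d3 - d6 = -559/96
Walk from origin (0, 0):
  seg 1: right by d4 = 127/24 → (127/24, 0)
  seg 2: right by d1 = 13/3 → (77/8, 0)
  seg 3: down by d1 = 13/3 → (77/8, -13/3)
  seg 4: left by d6 = 127/96 → (797/96, -13/3)
  seg 5: right by d8 = -559/96 → (119/48, -13/3)

d4 = 127/24
d5 = -785/96
d6 = 127/96
d7 = 23/3
d8 = -559/96
endpoint = (119/48, -13/3)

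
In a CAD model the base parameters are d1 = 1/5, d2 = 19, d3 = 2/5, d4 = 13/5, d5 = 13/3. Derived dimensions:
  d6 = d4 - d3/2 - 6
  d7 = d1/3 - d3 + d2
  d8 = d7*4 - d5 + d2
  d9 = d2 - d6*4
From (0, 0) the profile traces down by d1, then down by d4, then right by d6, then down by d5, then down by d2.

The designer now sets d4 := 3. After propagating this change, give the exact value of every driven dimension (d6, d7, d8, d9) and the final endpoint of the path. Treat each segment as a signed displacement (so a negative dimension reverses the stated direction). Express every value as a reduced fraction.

Apply edit: d4 := 3
  d6 = d4 - d3/2 - 6 = -16/5
  d7 = d1/3 - d3 + d2 = 56/3
  d8 = d7*4 - d5 + d2 = 268/3
  d9 = d2 - d6*4 = 159/5
Walk from origin (0, 0):
  seg 1: down by d1 = 1/5 → (0, -1/5)
  seg 2: down by d4 = 3 → (0, -16/5)
  seg 3: right by d6 = -16/5 → (-16/5, -16/5)
  seg 4: down by d5 = 13/3 → (-16/5, -113/15)
  seg 5: down by d2 = 19 → (-16/5, -398/15)

d6 = -16/5
d7 = 56/3
d8 = 268/3
d9 = 159/5
endpoint = (-16/5, -398/15)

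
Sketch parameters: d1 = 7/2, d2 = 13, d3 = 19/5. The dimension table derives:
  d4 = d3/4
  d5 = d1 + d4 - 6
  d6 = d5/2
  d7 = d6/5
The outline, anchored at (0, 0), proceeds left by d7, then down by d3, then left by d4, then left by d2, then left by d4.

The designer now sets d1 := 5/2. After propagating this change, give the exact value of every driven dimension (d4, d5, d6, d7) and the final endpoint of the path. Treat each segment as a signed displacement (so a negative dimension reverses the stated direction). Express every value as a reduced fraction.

d4 = 19/20
d5 = -51/20
d6 = -51/40
d7 = -51/200
endpoint = (-2929/200, -19/5)

Apply edit: d1 := 5/2
  d4 = d3/4 = 19/20
  d5 = d1 + d4 - 6 = -51/20
  d6 = d5/2 = -51/40
  d7 = d6/5 = -51/200
Walk from origin (0, 0):
  seg 1: left by d7 = -51/200 → (51/200, 0)
  seg 2: down by d3 = 19/5 → (51/200, -19/5)
  seg 3: left by d4 = 19/20 → (-139/200, -19/5)
  seg 4: left by d2 = 13 → (-2739/200, -19/5)
  seg 5: left by d4 = 19/20 → (-2929/200, -19/5)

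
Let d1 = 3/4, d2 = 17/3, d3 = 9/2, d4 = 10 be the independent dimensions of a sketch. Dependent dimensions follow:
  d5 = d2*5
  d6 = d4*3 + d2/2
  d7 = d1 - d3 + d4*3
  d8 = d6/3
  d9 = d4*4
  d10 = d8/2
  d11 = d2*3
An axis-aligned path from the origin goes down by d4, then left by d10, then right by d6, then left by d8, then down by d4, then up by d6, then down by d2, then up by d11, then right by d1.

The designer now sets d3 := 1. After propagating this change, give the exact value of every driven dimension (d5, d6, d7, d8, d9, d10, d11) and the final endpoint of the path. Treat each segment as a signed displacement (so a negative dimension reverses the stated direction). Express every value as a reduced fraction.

Apply edit: d3 := 1
  d5 = d2*5 = 85/3
  d6 = d4*3 + d2/2 = 197/6
  d7 = d1 - d3 + d4*3 = 119/4
  d8 = d6/3 = 197/18
  d9 = d4*4 = 40
  d10 = d8/2 = 197/36
  d11 = d2*3 = 17
Walk from origin (0, 0):
  seg 1: down by d4 = 10 → (0, -10)
  seg 2: left by d10 = 197/36 → (-197/36, -10)
  seg 3: right by d6 = 197/6 → (985/36, -10)
  seg 4: left by d8 = 197/18 → (197/12, -10)
  seg 5: down by d4 = 10 → (197/12, -20)
  seg 6: up by d6 = 197/6 → (197/12, 77/6)
  seg 7: down by d2 = 17/3 → (197/12, 43/6)
  seg 8: up by d11 = 17 → (197/12, 145/6)
  seg 9: right by d1 = 3/4 → (103/6, 145/6)

d5 = 85/3
d6 = 197/6
d7 = 119/4
d8 = 197/18
d9 = 40
d10 = 197/36
d11 = 17
endpoint = (103/6, 145/6)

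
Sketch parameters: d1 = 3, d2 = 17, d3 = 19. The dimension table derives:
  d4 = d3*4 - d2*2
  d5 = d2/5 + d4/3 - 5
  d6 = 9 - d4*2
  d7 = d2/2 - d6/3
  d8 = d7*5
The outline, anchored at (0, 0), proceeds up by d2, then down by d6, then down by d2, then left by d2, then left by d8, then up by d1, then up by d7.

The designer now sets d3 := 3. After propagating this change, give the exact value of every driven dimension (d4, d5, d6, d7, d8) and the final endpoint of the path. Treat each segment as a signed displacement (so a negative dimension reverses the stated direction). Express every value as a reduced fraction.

d4 = -22
d5 = -134/15
d6 = 53
d7 = -55/6
d8 = -275/6
endpoint = (173/6, -355/6)

Apply edit: d3 := 3
  d4 = d3*4 - d2*2 = -22
  d5 = d2/5 + d4/3 - 5 = -134/15
  d6 = 9 - d4*2 = 53
  d7 = d2/2 - d6/3 = -55/6
  d8 = d7*5 = -275/6
Walk from origin (0, 0):
  seg 1: up by d2 = 17 → (0, 17)
  seg 2: down by d6 = 53 → (0, -36)
  seg 3: down by d2 = 17 → (0, -53)
  seg 4: left by d2 = 17 → (-17, -53)
  seg 5: left by d8 = -275/6 → (173/6, -53)
  seg 6: up by d1 = 3 → (173/6, -50)
  seg 7: up by d7 = -55/6 → (173/6, -355/6)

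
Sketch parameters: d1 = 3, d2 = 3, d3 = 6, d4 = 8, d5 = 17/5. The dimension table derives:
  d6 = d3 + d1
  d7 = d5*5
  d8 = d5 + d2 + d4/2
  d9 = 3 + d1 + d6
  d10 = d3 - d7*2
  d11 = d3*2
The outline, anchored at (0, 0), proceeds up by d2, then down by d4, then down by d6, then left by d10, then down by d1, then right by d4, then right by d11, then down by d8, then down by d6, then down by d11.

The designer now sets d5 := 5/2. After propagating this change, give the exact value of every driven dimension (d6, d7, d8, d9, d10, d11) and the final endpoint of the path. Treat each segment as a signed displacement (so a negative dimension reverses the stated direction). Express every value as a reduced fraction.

Apply edit: d5 := 5/2
  d6 = d3 + d1 = 9
  d7 = d5*5 = 25/2
  d8 = d5 + d2 + d4/2 = 19/2
  d9 = 3 + d1 + d6 = 15
  d10 = d3 - d7*2 = -19
  d11 = d3*2 = 12
Walk from origin (0, 0):
  seg 1: up by d2 = 3 → (0, 3)
  seg 2: down by d4 = 8 → (0, -5)
  seg 3: down by d6 = 9 → (0, -14)
  seg 4: left by d10 = -19 → (19, -14)
  seg 5: down by d1 = 3 → (19, -17)
  seg 6: right by d4 = 8 → (27, -17)
  seg 7: right by d11 = 12 → (39, -17)
  seg 8: down by d8 = 19/2 → (39, -53/2)
  seg 9: down by d6 = 9 → (39, -71/2)
  seg 10: down by d11 = 12 → (39, -95/2)

d6 = 9
d7 = 25/2
d8 = 19/2
d9 = 15
d10 = -19
d11 = 12
endpoint = (39, -95/2)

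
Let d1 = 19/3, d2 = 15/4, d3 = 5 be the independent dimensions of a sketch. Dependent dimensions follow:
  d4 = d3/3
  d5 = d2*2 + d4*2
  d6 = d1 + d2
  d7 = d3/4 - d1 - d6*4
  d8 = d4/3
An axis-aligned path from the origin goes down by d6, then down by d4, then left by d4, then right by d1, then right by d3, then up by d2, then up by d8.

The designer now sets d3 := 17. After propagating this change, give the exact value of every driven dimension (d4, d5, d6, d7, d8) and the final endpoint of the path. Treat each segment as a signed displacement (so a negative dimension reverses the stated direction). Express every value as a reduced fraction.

Apply edit: d3 := 17
  d4 = d3/3 = 17/3
  d5 = d2*2 + d4*2 = 113/6
  d6 = d1 + d2 = 121/12
  d7 = d3/4 - d1 - d6*4 = -509/12
  d8 = d4/3 = 17/9
Walk from origin (0, 0):
  seg 1: down by d6 = 121/12 → (0, -121/12)
  seg 2: down by d4 = 17/3 → (0, -63/4)
  seg 3: left by d4 = 17/3 → (-17/3, -63/4)
  seg 4: right by d1 = 19/3 → (2/3, -63/4)
  seg 5: right by d3 = 17 → (53/3, -63/4)
  seg 6: up by d2 = 15/4 → (53/3, -12)
  seg 7: up by d8 = 17/9 → (53/3, -91/9)

d4 = 17/3
d5 = 113/6
d6 = 121/12
d7 = -509/12
d8 = 17/9
endpoint = (53/3, -91/9)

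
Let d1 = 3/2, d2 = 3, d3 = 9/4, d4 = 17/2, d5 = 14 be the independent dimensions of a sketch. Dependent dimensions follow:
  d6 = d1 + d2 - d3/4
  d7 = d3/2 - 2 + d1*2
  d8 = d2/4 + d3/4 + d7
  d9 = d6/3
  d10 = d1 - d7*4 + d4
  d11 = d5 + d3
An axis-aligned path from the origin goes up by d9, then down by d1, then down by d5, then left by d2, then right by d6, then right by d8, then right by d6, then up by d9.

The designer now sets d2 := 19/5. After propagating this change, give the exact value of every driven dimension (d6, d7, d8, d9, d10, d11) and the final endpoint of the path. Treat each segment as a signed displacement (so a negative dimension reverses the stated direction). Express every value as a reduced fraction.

Apply edit: d2 := 19/5
  d6 = d1 + d2 - d3/4 = 379/80
  d7 = d3/2 - 2 + d1*2 = 17/8
  d8 = d2/4 + d3/4 + d7 = 291/80
  d9 = d6/3 = 379/240
  d10 = d1 - d7*4 + d4 = 3/2
  d11 = d5 + d3 = 65/4
Walk from origin (0, 0):
  seg 1: up by d9 = 379/240 → (0, 379/240)
  seg 2: down by d1 = 3/2 → (0, 19/240)
  seg 3: down by d5 = 14 → (0, -3341/240)
  seg 4: left by d2 = 19/5 → (-19/5, -3341/240)
  seg 5: right by d6 = 379/80 → (15/16, -3341/240)
  seg 6: right by d8 = 291/80 → (183/40, -3341/240)
  seg 7: right by d6 = 379/80 → (149/16, -3341/240)
  seg 8: up by d9 = 379/240 → (149/16, -1481/120)

d6 = 379/80
d7 = 17/8
d8 = 291/80
d9 = 379/240
d10 = 3/2
d11 = 65/4
endpoint = (149/16, -1481/120)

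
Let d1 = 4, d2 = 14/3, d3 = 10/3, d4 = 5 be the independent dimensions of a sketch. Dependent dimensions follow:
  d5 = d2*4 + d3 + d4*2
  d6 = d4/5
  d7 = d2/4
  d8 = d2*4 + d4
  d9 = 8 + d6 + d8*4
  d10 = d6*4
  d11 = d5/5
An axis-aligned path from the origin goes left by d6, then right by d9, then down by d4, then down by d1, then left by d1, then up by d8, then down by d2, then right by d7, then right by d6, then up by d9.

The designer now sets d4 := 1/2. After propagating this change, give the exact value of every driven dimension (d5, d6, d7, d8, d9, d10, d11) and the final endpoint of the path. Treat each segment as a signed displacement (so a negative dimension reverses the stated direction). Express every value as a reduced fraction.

Apply edit: d4 := 1/2
  d5 = d2*4 + d3 + d4*2 = 23
  d6 = d4/5 = 1/10
  d7 = d2/4 = 7/6
  d8 = d2*4 + d4 = 115/6
  d9 = 8 + d6 + d8*4 = 2543/30
  d10 = d6*4 = 2/5
  d11 = d5/5 = 23/5
Walk from origin (0, 0):
  seg 1: left by d6 = 1/10 → (-1/10, 0)
  seg 2: right by d9 = 2543/30 → (254/3, 0)
  seg 3: down by d4 = 1/2 → (254/3, -1/2)
  seg 4: down by d1 = 4 → (254/3, -9/2)
  seg 5: left by d1 = 4 → (242/3, -9/2)
  seg 6: up by d8 = 115/6 → (242/3, 44/3)
  seg 7: down by d2 = 14/3 → (242/3, 10)
  seg 8: right by d7 = 7/6 → (491/6, 10)
  seg 9: right by d6 = 1/10 → (1229/15, 10)
  seg 10: up by d9 = 2543/30 → (1229/15, 2843/30)

d5 = 23
d6 = 1/10
d7 = 7/6
d8 = 115/6
d9 = 2543/30
d10 = 2/5
d11 = 23/5
endpoint = (1229/15, 2843/30)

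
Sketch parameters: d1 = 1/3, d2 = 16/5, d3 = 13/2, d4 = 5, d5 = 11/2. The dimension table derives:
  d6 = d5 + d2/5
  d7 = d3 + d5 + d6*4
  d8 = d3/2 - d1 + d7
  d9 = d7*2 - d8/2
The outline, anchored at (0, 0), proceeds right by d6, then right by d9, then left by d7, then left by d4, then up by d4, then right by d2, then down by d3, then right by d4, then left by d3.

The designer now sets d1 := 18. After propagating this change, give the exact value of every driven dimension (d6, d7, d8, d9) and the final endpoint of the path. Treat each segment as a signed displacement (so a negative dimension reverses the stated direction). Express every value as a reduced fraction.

d6 = 307/50
d7 = 914/25
d8 = 2181/100
d9 = 12443/200
endpoint = (5699/200, -3/2)

Apply edit: d1 := 18
  d6 = d5 + d2/5 = 307/50
  d7 = d3 + d5 + d6*4 = 914/25
  d8 = d3/2 - d1 + d7 = 2181/100
  d9 = d7*2 - d8/2 = 12443/200
Walk from origin (0, 0):
  seg 1: right by d6 = 307/50 → (307/50, 0)
  seg 2: right by d9 = 12443/200 → (13671/200, 0)
  seg 3: left by d7 = 914/25 → (6359/200, 0)
  seg 4: left by d4 = 5 → (5359/200, 0)
  seg 5: up by d4 = 5 → (5359/200, 5)
  seg 6: right by d2 = 16/5 → (5999/200, 5)
  seg 7: down by d3 = 13/2 → (5999/200, -3/2)
  seg 8: right by d4 = 5 → (6999/200, -3/2)
  seg 9: left by d3 = 13/2 → (5699/200, -3/2)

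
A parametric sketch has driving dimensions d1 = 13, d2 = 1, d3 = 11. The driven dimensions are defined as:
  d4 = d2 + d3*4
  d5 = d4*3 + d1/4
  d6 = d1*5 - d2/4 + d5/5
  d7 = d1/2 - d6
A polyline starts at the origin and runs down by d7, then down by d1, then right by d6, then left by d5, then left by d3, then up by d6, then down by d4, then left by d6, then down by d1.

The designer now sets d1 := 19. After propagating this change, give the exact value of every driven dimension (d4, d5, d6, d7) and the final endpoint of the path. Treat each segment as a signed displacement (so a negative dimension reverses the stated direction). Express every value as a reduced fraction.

Apply edit: d1 := 19
  d4 = d2 + d3*4 = 45
  d5 = d4*3 + d1/4 = 559/4
  d6 = d1*5 - d2/4 + d5/5 = 1227/10
  d7 = d1/2 - d6 = -566/5
Walk from origin (0, 0):
  seg 1: down by d7 = -566/5 → (0, 566/5)
  seg 2: down by d1 = 19 → (0, 471/5)
  seg 3: right by d6 = 1227/10 → (1227/10, 471/5)
  seg 4: left by d5 = 559/4 → (-341/20, 471/5)
  seg 5: left by d3 = 11 → (-561/20, 471/5)
  seg 6: up by d6 = 1227/10 → (-561/20, 2169/10)
  seg 7: down by d4 = 45 → (-561/20, 1719/10)
  seg 8: left by d6 = 1227/10 → (-603/4, 1719/10)
  seg 9: down by d1 = 19 → (-603/4, 1529/10)

d4 = 45
d5 = 559/4
d6 = 1227/10
d7 = -566/5
endpoint = (-603/4, 1529/10)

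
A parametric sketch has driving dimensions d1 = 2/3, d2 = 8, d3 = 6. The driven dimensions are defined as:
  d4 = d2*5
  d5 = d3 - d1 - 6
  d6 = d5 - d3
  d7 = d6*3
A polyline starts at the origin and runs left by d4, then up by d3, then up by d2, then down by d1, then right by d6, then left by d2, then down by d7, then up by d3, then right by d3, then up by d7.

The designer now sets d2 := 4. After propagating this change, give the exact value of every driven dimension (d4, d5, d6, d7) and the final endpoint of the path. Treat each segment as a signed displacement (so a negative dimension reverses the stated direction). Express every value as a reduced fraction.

Apply edit: d2 := 4
  d4 = d2*5 = 20
  d5 = d3 - d1 - 6 = -2/3
  d6 = d5 - d3 = -20/3
  d7 = d6*3 = -20
Walk from origin (0, 0):
  seg 1: left by d4 = 20 → (-20, 0)
  seg 2: up by d3 = 6 → (-20, 6)
  seg 3: up by d2 = 4 → (-20, 10)
  seg 4: down by d1 = 2/3 → (-20, 28/3)
  seg 5: right by d6 = -20/3 → (-80/3, 28/3)
  seg 6: left by d2 = 4 → (-92/3, 28/3)
  seg 7: down by d7 = -20 → (-92/3, 88/3)
  seg 8: up by d3 = 6 → (-92/3, 106/3)
  seg 9: right by d3 = 6 → (-74/3, 106/3)
  seg 10: up by d7 = -20 → (-74/3, 46/3)

d4 = 20
d5 = -2/3
d6 = -20/3
d7 = -20
endpoint = (-74/3, 46/3)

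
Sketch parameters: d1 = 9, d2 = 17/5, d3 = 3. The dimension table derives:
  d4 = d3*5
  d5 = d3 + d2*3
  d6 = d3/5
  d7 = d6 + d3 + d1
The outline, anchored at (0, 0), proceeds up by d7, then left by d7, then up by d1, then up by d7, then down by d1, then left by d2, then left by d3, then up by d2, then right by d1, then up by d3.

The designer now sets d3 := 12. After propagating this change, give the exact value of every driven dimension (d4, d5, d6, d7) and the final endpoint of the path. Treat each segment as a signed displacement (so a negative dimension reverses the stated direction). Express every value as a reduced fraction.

d4 = 60
d5 = 111/5
d6 = 12/5
d7 = 117/5
endpoint = (-149/5, 311/5)

Apply edit: d3 := 12
  d4 = d3*5 = 60
  d5 = d3 + d2*3 = 111/5
  d6 = d3/5 = 12/5
  d7 = d6 + d3 + d1 = 117/5
Walk from origin (0, 0):
  seg 1: up by d7 = 117/5 → (0, 117/5)
  seg 2: left by d7 = 117/5 → (-117/5, 117/5)
  seg 3: up by d1 = 9 → (-117/5, 162/5)
  seg 4: up by d7 = 117/5 → (-117/5, 279/5)
  seg 5: down by d1 = 9 → (-117/5, 234/5)
  seg 6: left by d2 = 17/5 → (-134/5, 234/5)
  seg 7: left by d3 = 12 → (-194/5, 234/5)
  seg 8: up by d2 = 17/5 → (-194/5, 251/5)
  seg 9: right by d1 = 9 → (-149/5, 251/5)
  seg 10: up by d3 = 12 → (-149/5, 311/5)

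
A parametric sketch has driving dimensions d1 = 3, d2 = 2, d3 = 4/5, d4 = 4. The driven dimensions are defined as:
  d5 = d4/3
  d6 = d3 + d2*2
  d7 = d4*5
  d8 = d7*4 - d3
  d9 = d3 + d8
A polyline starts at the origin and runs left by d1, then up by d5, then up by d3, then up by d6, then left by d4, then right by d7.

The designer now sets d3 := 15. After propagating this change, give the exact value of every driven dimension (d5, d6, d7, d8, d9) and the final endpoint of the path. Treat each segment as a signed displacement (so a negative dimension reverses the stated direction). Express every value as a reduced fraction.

Apply edit: d3 := 15
  d5 = d4/3 = 4/3
  d6 = d3 + d2*2 = 19
  d7 = d4*5 = 20
  d8 = d7*4 - d3 = 65
  d9 = d3 + d8 = 80
Walk from origin (0, 0):
  seg 1: left by d1 = 3 → (-3, 0)
  seg 2: up by d5 = 4/3 → (-3, 4/3)
  seg 3: up by d3 = 15 → (-3, 49/3)
  seg 4: up by d6 = 19 → (-3, 106/3)
  seg 5: left by d4 = 4 → (-7, 106/3)
  seg 6: right by d7 = 20 → (13, 106/3)

d5 = 4/3
d6 = 19
d7 = 20
d8 = 65
d9 = 80
endpoint = (13, 106/3)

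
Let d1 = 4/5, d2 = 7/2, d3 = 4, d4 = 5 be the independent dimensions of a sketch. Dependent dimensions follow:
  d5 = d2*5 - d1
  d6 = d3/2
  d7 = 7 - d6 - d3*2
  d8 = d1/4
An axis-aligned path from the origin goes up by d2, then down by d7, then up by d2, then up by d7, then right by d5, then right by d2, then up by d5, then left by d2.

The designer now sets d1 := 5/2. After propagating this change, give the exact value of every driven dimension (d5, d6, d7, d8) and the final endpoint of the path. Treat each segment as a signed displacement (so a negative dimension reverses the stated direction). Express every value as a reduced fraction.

d5 = 15
d6 = 2
d7 = -3
d8 = 5/8
endpoint = (15, 22)

Apply edit: d1 := 5/2
  d5 = d2*5 - d1 = 15
  d6 = d3/2 = 2
  d7 = 7 - d6 - d3*2 = -3
  d8 = d1/4 = 5/8
Walk from origin (0, 0):
  seg 1: up by d2 = 7/2 → (0, 7/2)
  seg 2: down by d7 = -3 → (0, 13/2)
  seg 3: up by d2 = 7/2 → (0, 10)
  seg 4: up by d7 = -3 → (0, 7)
  seg 5: right by d5 = 15 → (15, 7)
  seg 6: right by d2 = 7/2 → (37/2, 7)
  seg 7: up by d5 = 15 → (37/2, 22)
  seg 8: left by d2 = 7/2 → (15, 22)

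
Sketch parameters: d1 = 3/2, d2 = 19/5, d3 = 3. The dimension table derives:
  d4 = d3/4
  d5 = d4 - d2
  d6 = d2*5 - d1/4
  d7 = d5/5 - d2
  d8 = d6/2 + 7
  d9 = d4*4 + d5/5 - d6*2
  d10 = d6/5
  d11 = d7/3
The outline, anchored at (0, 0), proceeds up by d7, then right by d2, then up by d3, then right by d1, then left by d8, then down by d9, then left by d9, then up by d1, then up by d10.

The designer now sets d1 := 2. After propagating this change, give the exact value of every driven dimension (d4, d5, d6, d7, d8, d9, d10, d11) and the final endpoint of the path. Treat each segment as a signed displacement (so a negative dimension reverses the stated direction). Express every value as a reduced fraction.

d4 = 3/4
d5 = -61/20
d6 = 37/2
d7 = -441/100
d8 = 65/4
d9 = -3461/100
d10 = 37/10
d11 = -147/100
endpoint = (604/25, 389/10)

Apply edit: d1 := 2
  d4 = d3/4 = 3/4
  d5 = d4 - d2 = -61/20
  d6 = d2*5 - d1/4 = 37/2
  d7 = d5/5 - d2 = -441/100
  d8 = d6/2 + 7 = 65/4
  d9 = d4*4 + d5/5 - d6*2 = -3461/100
  d10 = d6/5 = 37/10
  d11 = d7/3 = -147/100
Walk from origin (0, 0):
  seg 1: up by d7 = -441/100 → (0, -441/100)
  seg 2: right by d2 = 19/5 → (19/5, -441/100)
  seg 3: up by d3 = 3 → (19/5, -141/100)
  seg 4: right by d1 = 2 → (29/5, -141/100)
  seg 5: left by d8 = 65/4 → (-209/20, -141/100)
  seg 6: down by d9 = -3461/100 → (-209/20, 166/5)
  seg 7: left by d9 = -3461/100 → (604/25, 166/5)
  seg 8: up by d1 = 2 → (604/25, 176/5)
  seg 9: up by d10 = 37/10 → (604/25, 389/10)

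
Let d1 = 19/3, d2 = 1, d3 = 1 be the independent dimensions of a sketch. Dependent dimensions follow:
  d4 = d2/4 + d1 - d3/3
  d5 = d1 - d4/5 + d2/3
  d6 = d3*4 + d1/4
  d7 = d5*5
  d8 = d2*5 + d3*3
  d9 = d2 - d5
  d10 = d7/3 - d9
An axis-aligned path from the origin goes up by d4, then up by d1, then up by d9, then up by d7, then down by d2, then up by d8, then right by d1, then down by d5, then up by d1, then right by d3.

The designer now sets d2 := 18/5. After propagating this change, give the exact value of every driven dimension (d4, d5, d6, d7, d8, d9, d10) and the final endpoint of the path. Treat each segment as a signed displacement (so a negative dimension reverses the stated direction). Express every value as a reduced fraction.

Apply edit: d2 := 18/5
  d4 = d2/4 + d1 - d3/3 = 69/10
  d5 = d1 - d4/5 + d2/3 = 923/150
  d6 = d3*4 + d1/4 = 67/12
  d7 = d5*5 = 923/30
  d8 = d2*5 + d3*3 = 21
  d9 = d2 - d5 = -383/150
  d10 = d7/3 - d9 = 2882/225
Walk from origin (0, 0):
  seg 1: up by d4 = 69/10 → (0, 69/10)
  seg 2: up by d1 = 19/3 → (0, 397/30)
  seg 3: up by d9 = -383/150 → (0, 267/25)
  seg 4: up by d7 = 923/30 → (0, 6217/150)
  seg 5: down by d2 = 18/5 → (0, 5677/150)
  seg 6: up by d8 = 21 → (0, 8827/150)
  seg 7: right by d1 = 19/3 → (19/3, 8827/150)
  seg 8: down by d5 = 923/150 → (19/3, 3952/75)
  seg 9: up by d1 = 19/3 → (19/3, 4427/75)
  seg 10: right by d3 = 1 → (22/3, 4427/75)

d4 = 69/10
d5 = 923/150
d6 = 67/12
d7 = 923/30
d8 = 21
d9 = -383/150
d10 = 2882/225
endpoint = (22/3, 4427/75)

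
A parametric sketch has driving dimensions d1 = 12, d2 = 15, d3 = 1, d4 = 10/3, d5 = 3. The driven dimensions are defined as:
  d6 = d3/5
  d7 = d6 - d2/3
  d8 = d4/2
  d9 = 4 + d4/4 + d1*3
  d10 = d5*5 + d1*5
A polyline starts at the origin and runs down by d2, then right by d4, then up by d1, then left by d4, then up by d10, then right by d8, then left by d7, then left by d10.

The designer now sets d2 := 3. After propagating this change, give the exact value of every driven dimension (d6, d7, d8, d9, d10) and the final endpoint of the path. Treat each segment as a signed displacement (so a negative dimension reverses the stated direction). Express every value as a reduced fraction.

Apply edit: d2 := 3
  d6 = d3/5 = 1/5
  d7 = d6 - d2/3 = -4/5
  d8 = d4/2 = 5/3
  d9 = 4 + d4/4 + d1*3 = 245/6
  d10 = d5*5 + d1*5 = 75
Walk from origin (0, 0):
  seg 1: down by d2 = 3 → (0, -3)
  seg 2: right by d4 = 10/3 → (10/3, -3)
  seg 3: up by d1 = 12 → (10/3, 9)
  seg 4: left by d4 = 10/3 → (0, 9)
  seg 5: up by d10 = 75 → (0, 84)
  seg 6: right by d8 = 5/3 → (5/3, 84)
  seg 7: left by d7 = -4/5 → (37/15, 84)
  seg 8: left by d10 = 75 → (-1088/15, 84)

d6 = 1/5
d7 = -4/5
d8 = 5/3
d9 = 245/6
d10 = 75
endpoint = (-1088/15, 84)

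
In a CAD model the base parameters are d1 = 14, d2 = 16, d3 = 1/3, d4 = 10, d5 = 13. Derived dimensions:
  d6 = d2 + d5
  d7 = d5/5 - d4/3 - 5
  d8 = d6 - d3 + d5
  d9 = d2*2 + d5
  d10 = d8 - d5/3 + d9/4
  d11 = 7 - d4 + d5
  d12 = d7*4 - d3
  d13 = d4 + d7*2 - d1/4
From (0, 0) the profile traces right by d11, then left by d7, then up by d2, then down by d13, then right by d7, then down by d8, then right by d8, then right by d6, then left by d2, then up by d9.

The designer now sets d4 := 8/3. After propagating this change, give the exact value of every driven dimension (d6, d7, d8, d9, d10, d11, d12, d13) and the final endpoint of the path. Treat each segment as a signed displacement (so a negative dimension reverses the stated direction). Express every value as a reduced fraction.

Apply edit: d4 := 8/3
  d6 = d2 + d5 = 29
  d7 = d5/5 - d4/3 - 5 = -148/45
  d8 = d6 - d3 + d5 = 125/3
  d9 = d2*2 + d5 = 45
  d10 = d8 - d5/3 + d9/4 = 583/12
  d11 = 7 - d4 + d5 = 52/3
  d12 = d7*4 - d3 = -607/45
  d13 = d4 + d7*2 - d1/4 = -667/90
Walk from origin (0, 0):
  seg 1: right by d11 = 52/3 → (52/3, 0)
  seg 2: left by d7 = -148/45 → (928/45, 0)
  seg 3: up by d2 = 16 → (928/45, 16)
  seg 4: down by d13 = -667/90 → (928/45, 2107/90)
  seg 5: right by d7 = -148/45 → (52/3, 2107/90)
  seg 6: down by d8 = 125/3 → (52/3, -1643/90)
  seg 7: right by d8 = 125/3 → (59, -1643/90)
  seg 8: right by d6 = 29 → (88, -1643/90)
  seg 9: left by d2 = 16 → (72, -1643/90)
  seg 10: up by d9 = 45 → (72, 2407/90)

d6 = 29
d7 = -148/45
d8 = 125/3
d9 = 45
d10 = 583/12
d11 = 52/3
d12 = -607/45
d13 = -667/90
endpoint = (72, 2407/90)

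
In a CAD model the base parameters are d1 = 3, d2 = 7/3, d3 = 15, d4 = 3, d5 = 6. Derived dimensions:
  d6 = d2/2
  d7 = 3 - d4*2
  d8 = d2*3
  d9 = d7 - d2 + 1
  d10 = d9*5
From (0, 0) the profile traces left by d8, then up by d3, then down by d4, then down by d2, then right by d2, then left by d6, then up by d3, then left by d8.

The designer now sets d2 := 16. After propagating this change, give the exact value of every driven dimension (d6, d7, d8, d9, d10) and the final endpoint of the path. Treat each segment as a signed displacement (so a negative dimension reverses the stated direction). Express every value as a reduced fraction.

d6 = 8
d7 = -3
d8 = 48
d9 = -18
d10 = -90
endpoint = (-88, 11)

Apply edit: d2 := 16
  d6 = d2/2 = 8
  d7 = 3 - d4*2 = -3
  d8 = d2*3 = 48
  d9 = d7 - d2 + 1 = -18
  d10 = d9*5 = -90
Walk from origin (0, 0):
  seg 1: left by d8 = 48 → (-48, 0)
  seg 2: up by d3 = 15 → (-48, 15)
  seg 3: down by d4 = 3 → (-48, 12)
  seg 4: down by d2 = 16 → (-48, -4)
  seg 5: right by d2 = 16 → (-32, -4)
  seg 6: left by d6 = 8 → (-40, -4)
  seg 7: up by d3 = 15 → (-40, 11)
  seg 8: left by d8 = 48 → (-88, 11)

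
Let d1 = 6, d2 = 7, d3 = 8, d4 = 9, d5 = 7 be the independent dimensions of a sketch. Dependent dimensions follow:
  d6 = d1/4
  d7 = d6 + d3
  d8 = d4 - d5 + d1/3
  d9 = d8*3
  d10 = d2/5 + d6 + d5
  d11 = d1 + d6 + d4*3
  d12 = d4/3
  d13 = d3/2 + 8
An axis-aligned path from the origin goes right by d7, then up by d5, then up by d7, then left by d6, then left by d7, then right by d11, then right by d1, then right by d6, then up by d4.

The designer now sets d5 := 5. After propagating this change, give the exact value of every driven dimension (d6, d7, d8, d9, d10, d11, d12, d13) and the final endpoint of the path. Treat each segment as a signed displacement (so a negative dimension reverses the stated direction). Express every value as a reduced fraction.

Apply edit: d5 := 5
  d6 = d1/4 = 3/2
  d7 = d6 + d3 = 19/2
  d8 = d4 - d5 + d1/3 = 6
  d9 = d8*3 = 18
  d10 = d2/5 + d6 + d5 = 79/10
  d11 = d1 + d6 + d4*3 = 69/2
  d12 = d4/3 = 3
  d13 = d3/2 + 8 = 12
Walk from origin (0, 0):
  seg 1: right by d7 = 19/2 → (19/2, 0)
  seg 2: up by d5 = 5 → (19/2, 5)
  seg 3: up by d7 = 19/2 → (19/2, 29/2)
  seg 4: left by d6 = 3/2 → (8, 29/2)
  seg 5: left by d7 = 19/2 → (-3/2, 29/2)
  seg 6: right by d11 = 69/2 → (33, 29/2)
  seg 7: right by d1 = 6 → (39, 29/2)
  seg 8: right by d6 = 3/2 → (81/2, 29/2)
  seg 9: up by d4 = 9 → (81/2, 47/2)

d6 = 3/2
d7 = 19/2
d8 = 6
d9 = 18
d10 = 79/10
d11 = 69/2
d12 = 3
d13 = 12
endpoint = (81/2, 47/2)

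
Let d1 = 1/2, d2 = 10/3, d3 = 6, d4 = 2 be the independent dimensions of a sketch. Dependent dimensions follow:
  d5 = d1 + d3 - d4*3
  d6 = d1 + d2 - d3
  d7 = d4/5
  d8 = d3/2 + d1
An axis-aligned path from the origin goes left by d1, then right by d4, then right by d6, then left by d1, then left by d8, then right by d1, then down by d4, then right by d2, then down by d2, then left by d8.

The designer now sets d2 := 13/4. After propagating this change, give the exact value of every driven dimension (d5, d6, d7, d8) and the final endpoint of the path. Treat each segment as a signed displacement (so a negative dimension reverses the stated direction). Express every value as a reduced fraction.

d5 = 1/2
d6 = -9/4
d7 = 2/5
d8 = 7/2
endpoint = (-9/2, -21/4)

Apply edit: d2 := 13/4
  d5 = d1 + d3 - d4*3 = 1/2
  d6 = d1 + d2 - d3 = -9/4
  d7 = d4/5 = 2/5
  d8 = d3/2 + d1 = 7/2
Walk from origin (0, 0):
  seg 1: left by d1 = 1/2 → (-1/2, 0)
  seg 2: right by d4 = 2 → (3/2, 0)
  seg 3: right by d6 = -9/4 → (-3/4, 0)
  seg 4: left by d1 = 1/2 → (-5/4, 0)
  seg 5: left by d8 = 7/2 → (-19/4, 0)
  seg 6: right by d1 = 1/2 → (-17/4, 0)
  seg 7: down by d4 = 2 → (-17/4, -2)
  seg 8: right by d2 = 13/4 → (-1, -2)
  seg 9: down by d2 = 13/4 → (-1, -21/4)
  seg 10: left by d8 = 7/2 → (-9/2, -21/4)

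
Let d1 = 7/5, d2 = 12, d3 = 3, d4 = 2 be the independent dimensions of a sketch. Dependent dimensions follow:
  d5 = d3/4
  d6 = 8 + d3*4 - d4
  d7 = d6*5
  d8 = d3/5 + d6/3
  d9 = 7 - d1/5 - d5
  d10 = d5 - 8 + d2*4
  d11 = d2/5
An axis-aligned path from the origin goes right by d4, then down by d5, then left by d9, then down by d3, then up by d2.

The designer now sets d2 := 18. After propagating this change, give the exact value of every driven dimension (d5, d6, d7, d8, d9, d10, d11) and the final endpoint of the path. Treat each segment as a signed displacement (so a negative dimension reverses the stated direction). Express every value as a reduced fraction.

Apply edit: d2 := 18
  d5 = d3/4 = 3/4
  d6 = 8 + d3*4 - d4 = 18
  d7 = d6*5 = 90
  d8 = d3/5 + d6/3 = 33/5
  d9 = 7 - d1/5 - d5 = 597/100
  d10 = d5 - 8 + d2*4 = 259/4
  d11 = d2/5 = 18/5
Walk from origin (0, 0):
  seg 1: right by d4 = 2 → (2, 0)
  seg 2: down by d5 = 3/4 → (2, -3/4)
  seg 3: left by d9 = 597/100 → (-397/100, -3/4)
  seg 4: down by d3 = 3 → (-397/100, -15/4)
  seg 5: up by d2 = 18 → (-397/100, 57/4)

d5 = 3/4
d6 = 18
d7 = 90
d8 = 33/5
d9 = 597/100
d10 = 259/4
d11 = 18/5
endpoint = (-397/100, 57/4)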